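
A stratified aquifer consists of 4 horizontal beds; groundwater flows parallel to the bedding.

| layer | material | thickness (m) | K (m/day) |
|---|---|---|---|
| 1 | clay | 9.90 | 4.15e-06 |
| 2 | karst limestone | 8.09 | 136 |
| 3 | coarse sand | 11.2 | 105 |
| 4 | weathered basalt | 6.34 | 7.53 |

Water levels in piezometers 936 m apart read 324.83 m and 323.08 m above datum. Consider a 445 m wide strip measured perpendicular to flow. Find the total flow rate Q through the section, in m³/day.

Flow is parallel to layering, so each bed carries its own Darcy discharge and the transmissivities add.
Σ(K_i·b_i) = 4.15e-06×9.90 + 136×8.09 + 105×11.2 + 7.53×6.34 = 2324 m²/day.
Hydraulic gradient i = (324.83 − 323.08) / 936 = 1.75 / 936 = 0.001870.
Q = Σ(K_i·b_i) · W · i = 2324 × 445 × 0.001870 = 1934 m³/day.

1930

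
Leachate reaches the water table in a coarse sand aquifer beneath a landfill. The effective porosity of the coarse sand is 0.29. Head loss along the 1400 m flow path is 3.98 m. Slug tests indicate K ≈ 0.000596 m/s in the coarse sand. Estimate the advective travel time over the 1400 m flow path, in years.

7.59

Convert K: 0.000596 m/s × 86400 = 51.49 m/day.
Hydraulic gradient i = Δh / L = 3.98 / 1400 = 0.002843.
Darcy flux q = K · i = 51.49 × 0.002843 = 0.1464 m/day.
Seepage velocity v = q / n_e = 0.1464 / 0.29 = 0.5048 m/day.
Travel time t = L / v = 1400 / 0.5048 = 2773 days = 7.593 years.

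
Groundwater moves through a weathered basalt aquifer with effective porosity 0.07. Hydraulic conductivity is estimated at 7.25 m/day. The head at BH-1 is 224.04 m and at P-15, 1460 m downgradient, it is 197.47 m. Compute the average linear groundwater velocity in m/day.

1.88

Hydraulic gradient i = (224.04 − 197.47) / 1460 = 26.57 / 1460 = 0.01820.
Darcy flux q = K · i = 7.250 × 0.01820 = 0.1319 m/day.
Seepage velocity v = q / n_e = 0.1319 / 0.07 = 1.885 m/day.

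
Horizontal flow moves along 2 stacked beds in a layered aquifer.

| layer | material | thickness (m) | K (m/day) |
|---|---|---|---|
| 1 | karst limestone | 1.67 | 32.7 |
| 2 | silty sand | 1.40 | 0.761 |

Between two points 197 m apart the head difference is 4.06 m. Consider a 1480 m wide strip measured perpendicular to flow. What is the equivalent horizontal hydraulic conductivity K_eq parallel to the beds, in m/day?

Flow is parallel to layering, so each bed carries its own Darcy discharge and the transmissivities add.
Σ(K_i·b_i) = 32.7×1.67 + 0.761×1.40 = 55.67 m²/day.
Total thickness b = 3.070 m, so K_eq = Σ(K_i·b_i)/b = 18.13 m/day.

18.1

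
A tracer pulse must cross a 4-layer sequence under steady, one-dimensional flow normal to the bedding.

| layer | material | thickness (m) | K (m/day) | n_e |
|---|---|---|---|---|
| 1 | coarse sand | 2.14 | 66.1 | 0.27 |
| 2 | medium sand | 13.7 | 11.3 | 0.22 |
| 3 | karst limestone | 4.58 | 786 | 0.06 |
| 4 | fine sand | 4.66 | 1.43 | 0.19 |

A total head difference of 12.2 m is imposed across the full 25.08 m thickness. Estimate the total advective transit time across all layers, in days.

With flow normal to the layers, continuity requires the same specific discharge q through every layer.
Σ(b_i/K_i) = 2.14/66.1 + 13.7/11.3 + 4.58/786 + 4.66/1.43 = 4.509 d.
q = Δh / Σ(b_i/K_i) = 12.2 / 4.509 = 2.706 m/day.
In each layer the seepage velocity is v_i = q/n_i, so the layer transit time is t_i = b_i·n_i / q:
  layer 1 (coarse sand): t_1 = 2.14 × 0.27 / 2.706 = 0.2136 d
  layer 2 (medium sand): t_2 = 13.7 × 0.22 / 2.706 = 1.114 d
  layer 3 (karst limestone): t_3 = 4.58 × 0.06 / 2.706 = 0.1016 d
  layer 4 (fine sand): t_4 = 4.66 × 0.19 / 2.706 = 0.3273 d
Total t = Σ t_i = 1.756 days.

1.76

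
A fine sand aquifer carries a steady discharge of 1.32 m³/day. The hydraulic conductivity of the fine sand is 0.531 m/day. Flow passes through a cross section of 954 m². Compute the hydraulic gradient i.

0.00261

From Q = K·A·i, i = Q / (K·A) = 1.32 / (0.5310 × 954.0) = 0.002606.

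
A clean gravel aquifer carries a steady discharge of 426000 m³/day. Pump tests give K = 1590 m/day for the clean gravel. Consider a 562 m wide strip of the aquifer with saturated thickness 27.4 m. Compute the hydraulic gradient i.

0.0174

Cross-sectional area A = 562 × 27.4 = 15399 m².
From Q = K·A·i, i = Q / (K·A) = 426000 / (1590 × 15399) = 0.01740.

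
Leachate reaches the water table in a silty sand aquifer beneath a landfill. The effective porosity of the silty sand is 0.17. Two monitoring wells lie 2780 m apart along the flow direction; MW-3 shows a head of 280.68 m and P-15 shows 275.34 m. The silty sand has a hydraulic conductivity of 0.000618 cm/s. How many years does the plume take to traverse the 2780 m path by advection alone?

1260

Convert K: 0.000618 cm/s × 864 = 0.5340 m/day.
Hydraulic gradient i = (280.68 − 275.34) / 2780 = 5.34 / 2780 = 0.001921.
Darcy flux q = K · i = 0.5340 × 0.001921 = 0.001026 m/day.
Seepage velocity v = q / n_e = 0.001026 / 0.17 = 0.006033 m/day.
Travel time t = L / v = 2780 / 0.006033 = 4.608e+05 days = 1262 years.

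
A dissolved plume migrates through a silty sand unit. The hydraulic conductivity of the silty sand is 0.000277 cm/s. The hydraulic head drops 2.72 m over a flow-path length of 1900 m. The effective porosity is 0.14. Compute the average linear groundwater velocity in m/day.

0.00245

Convert K: 0.000277 cm/s × 864 = 0.2393 m/day.
Hydraulic gradient i = Δh / L = 2.72 / 1900 = 0.001432.
Darcy flux q = K · i = 0.2393 × 0.001432 = 0.0003426 m/day.
Seepage velocity v = q / n_e = 0.0003426 / 0.14 = 0.002447 m/day.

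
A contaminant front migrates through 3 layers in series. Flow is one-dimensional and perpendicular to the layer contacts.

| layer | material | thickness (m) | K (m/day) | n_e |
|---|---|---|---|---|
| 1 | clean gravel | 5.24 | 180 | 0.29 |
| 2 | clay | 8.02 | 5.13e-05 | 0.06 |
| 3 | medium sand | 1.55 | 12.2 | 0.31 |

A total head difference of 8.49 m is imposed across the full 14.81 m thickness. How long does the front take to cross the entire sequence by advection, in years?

125

With flow normal to the layers, continuity requires the same specific discharge q through every layer.
Σ(b_i/K_i) = 5.24/180 + 8.02/5.13e-05 + 1.55/12.2 = 1.563e+05 d.
q = Δh / Σ(b_i/K_i) = 8.49 / 1.563e+05 = 5.431e-05 m/day.
In each layer the seepage velocity is v_i = q/n_i, so the layer transit time is t_i = b_i·n_i / q:
  layer 1 (clean gravel): t_1 = 5.24 × 0.29 / 5.431e-05 = 27982 d
  layer 2 (clay): t_2 = 8.02 × 0.06 / 5.431e-05 = 8861 d
  layer 3 (medium sand): t_3 = 1.55 × 0.31 / 5.431e-05 = 8848 d
Total t = Σ t_i = 45691 days = 125.1 years.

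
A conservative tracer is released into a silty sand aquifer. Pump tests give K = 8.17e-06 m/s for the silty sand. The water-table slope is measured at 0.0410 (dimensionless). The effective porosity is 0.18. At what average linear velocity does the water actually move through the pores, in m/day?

0.161

Convert K: 8.17e-06 m/s × 86400 = 0.7059 m/day.
Hydraulic gradient i = 0.0410.
Darcy flux q = K · i = 0.7059 × 0.04100 = 0.02894 m/day.
Seepage velocity v = q / n_e = 0.02894 / 0.18 = 0.1608 m/day.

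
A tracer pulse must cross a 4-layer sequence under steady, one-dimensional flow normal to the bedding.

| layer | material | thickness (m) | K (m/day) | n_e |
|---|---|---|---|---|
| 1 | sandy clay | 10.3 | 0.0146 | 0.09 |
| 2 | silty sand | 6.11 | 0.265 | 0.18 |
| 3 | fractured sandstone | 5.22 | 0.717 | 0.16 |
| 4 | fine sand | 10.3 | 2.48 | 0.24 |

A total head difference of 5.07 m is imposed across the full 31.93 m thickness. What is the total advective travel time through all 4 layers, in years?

With flow normal to the layers, continuity requires the same specific discharge q through every layer.
Σ(b_i/K_i) = 10.3/0.0146 + 6.11/0.265 + 5.22/0.717 + 10.3/2.48 = 740.0 d.
q = Δh / Σ(b_i/K_i) = 5.07 / 740.0 = 0.006852 m/day.
In each layer the seepage velocity is v_i = q/n_i, so the layer transit time is t_i = b_i·n_i / q:
  layer 1 (sandy clay): t_1 = 10.3 × 0.09 / 0.006852 = 135.3 d
  layer 2 (silty sand): t_2 = 6.11 × 0.18 / 0.006852 = 160.5 d
  layer 3 (fractured sandstone): t_3 = 5.22 × 0.16 / 0.006852 = 121.9 d
  layer 4 (fine sand): t_4 = 10.3 × 0.24 / 0.006852 = 360.8 d
Total t = Σ t_i = 778.5 days = 2.131 years.

2.13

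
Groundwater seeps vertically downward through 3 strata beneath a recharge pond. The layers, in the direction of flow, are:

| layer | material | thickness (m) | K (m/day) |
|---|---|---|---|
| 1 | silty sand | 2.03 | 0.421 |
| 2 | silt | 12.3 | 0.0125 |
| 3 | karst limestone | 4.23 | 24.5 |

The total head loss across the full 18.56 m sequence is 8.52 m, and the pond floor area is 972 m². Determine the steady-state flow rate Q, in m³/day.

Flow is perpendicular to layering, so the layers act in series and the equivalent K is the thickness-weighted harmonic mean.
Total thickness L = 2.03 + 12.3 + 4.23 = 18.56 m.
Σ(b_i/K_i) = 2.03/0.421 + 12.3/0.0125 + 4.23/24.5 = 989.0 d.
K_eq = L / Σ(b_i/K_i) = 18.56 / 989.0 = 0.01877 m/day.
Q = K_eq · A · (Δh/L) = 0.01877 × 972 × (8.52/18.56) = 8.374 m³/day.

8.37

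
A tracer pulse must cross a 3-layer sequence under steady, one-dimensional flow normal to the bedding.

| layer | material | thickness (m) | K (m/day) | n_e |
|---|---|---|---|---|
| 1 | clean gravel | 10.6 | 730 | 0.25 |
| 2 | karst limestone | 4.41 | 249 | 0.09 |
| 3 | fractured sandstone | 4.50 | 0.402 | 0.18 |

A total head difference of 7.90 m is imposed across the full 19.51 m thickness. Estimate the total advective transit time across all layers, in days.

5.48

With flow normal to the layers, continuity requires the same specific discharge q through every layer.
Σ(b_i/K_i) = 10.6/730 + 4.41/249 + 4.50/0.402 = 11.23 d.
q = Δh / Σ(b_i/K_i) = 7.90 / 11.23 = 0.7037 m/day.
In each layer the seepage velocity is v_i = q/n_i, so the layer transit time is t_i = b_i·n_i / q:
  layer 1 (clean gravel): t_1 = 10.6 × 0.25 / 0.7037 = 3.766 d
  layer 2 (karst limestone): t_2 = 4.41 × 0.09 / 0.7037 = 0.5640 d
  layer 3 (fractured sandstone): t_3 = 4.50 × 0.18 / 0.7037 = 1.151 d
Total t = Σ t_i = 5.481 days.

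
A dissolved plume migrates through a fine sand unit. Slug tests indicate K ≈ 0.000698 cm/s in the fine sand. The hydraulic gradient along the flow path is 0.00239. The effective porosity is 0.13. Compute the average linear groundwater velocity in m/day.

Convert K: 0.000698 cm/s × 864 = 0.6031 m/day.
Hydraulic gradient i = 0.00239.
Darcy flux q = K · i = 0.6031 × 0.002390 = 0.001441 m/day.
Seepage velocity v = q / n_e = 0.001441 / 0.13 = 0.01109 m/day.

0.0111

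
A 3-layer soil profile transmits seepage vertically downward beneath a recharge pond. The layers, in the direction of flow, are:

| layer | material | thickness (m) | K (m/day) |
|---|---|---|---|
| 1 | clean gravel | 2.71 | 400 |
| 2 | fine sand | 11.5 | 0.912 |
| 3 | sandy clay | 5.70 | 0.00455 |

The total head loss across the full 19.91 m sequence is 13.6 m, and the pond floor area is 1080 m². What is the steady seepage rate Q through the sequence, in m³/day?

Flow is perpendicular to layering, so the layers act in series and the equivalent K is the thickness-weighted harmonic mean.
Total thickness L = 2.71 + 11.5 + 5.70 = 19.91 m.
Σ(b_i/K_i) = 2.71/400 + 11.5/0.912 + 5.70/0.00455 = 1265 d.
K_eq = L / Σ(b_i/K_i) = 19.91 / 1265 = 0.01573 m/day.
Q = K_eq · A · (Δh/L) = 0.01573 × 1080 × (13.6/19.91) = 11.61 m³/day.

11.6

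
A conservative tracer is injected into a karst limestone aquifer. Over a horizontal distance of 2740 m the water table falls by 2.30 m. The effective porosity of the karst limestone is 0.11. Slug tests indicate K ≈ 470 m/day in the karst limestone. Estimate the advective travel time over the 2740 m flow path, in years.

Hydraulic gradient i = Δh / L = 2.30 / 2740 = 0.0008394.
Darcy flux q = K · i = 470.0 × 0.0008394 = 0.3945 m/day.
Seepage velocity v = q / n_e = 0.3945 / 0.11 = 3.587 m/day.
Travel time t = L / v = 2740 / 3.587 = 764.0 days = 2.092 years.

2.09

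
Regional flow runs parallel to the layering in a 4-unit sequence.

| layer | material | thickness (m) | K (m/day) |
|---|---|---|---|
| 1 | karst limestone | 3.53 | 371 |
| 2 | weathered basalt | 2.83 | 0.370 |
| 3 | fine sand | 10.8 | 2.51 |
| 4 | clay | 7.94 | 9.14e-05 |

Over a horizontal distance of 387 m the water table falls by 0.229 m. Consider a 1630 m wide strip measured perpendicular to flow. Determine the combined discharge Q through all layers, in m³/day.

1290

Flow is parallel to layering, so each bed carries its own Darcy discharge and the transmissivities add.
Σ(K_i·b_i) = 371×3.53 + 0.370×2.83 + 2.51×10.8 + 9.14e-05×7.94 = 1338 m²/day.
Hydraulic gradient i = Δh / L = 0.229 / 387 = 0.0005917.
Q = Σ(K_i·b_i) · W · i = 1338 × 1630 × 0.0005917 = 1290 m³/day.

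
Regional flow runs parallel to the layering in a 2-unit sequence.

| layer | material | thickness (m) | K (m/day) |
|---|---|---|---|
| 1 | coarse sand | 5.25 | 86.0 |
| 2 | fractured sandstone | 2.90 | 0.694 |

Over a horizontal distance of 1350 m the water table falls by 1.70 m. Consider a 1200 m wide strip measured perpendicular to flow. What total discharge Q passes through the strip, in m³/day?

Flow is parallel to layering, so each bed carries its own Darcy discharge and the transmissivities add.
Σ(K_i·b_i) = 86.0×5.25 + 0.694×2.90 = 453.5 m²/day.
Hydraulic gradient i = Δh / L = 1.70 / 1350 = 0.001259.
Q = Σ(K_i·b_i) · W · i = 453.5 × 1200 × 0.001259 = 685.3 m³/day.

685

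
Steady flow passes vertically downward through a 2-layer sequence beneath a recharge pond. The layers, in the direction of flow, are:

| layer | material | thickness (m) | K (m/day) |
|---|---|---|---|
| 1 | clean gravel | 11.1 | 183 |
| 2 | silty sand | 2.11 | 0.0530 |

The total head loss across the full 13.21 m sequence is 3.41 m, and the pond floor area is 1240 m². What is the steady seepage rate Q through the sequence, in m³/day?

106

Flow is perpendicular to layering, so the layers act in series and the equivalent K is the thickness-weighted harmonic mean.
Total thickness L = 11.1 + 2.11 = 13.21 m.
Σ(b_i/K_i) = 11.1/183 + 2.11/0.0530 = 39.87 d.
K_eq = L / Σ(b_i/K_i) = 13.21 / 39.87 = 0.3313 m/day.
Q = K_eq · A · (Δh/L) = 0.3313 × 1240 × (3.41/13.21) = 106.0 m³/day.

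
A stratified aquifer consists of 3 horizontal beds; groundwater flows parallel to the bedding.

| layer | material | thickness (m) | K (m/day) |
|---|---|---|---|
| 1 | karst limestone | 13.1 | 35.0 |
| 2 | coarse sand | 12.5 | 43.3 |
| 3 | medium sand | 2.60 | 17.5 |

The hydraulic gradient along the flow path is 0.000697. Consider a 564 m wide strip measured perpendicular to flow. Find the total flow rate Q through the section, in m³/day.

411

Flow is parallel to layering, so each bed carries its own Darcy discharge and the transmissivities add.
Σ(K_i·b_i) = 35.0×13.1 + 43.3×12.5 + 17.5×2.60 = 1045 m²/day.
Hydraulic gradient i = 0.000697.
Q = Σ(K_i·b_i) · W · i = 1045 × 564 × 0.0006970 = 410.9 m³/day.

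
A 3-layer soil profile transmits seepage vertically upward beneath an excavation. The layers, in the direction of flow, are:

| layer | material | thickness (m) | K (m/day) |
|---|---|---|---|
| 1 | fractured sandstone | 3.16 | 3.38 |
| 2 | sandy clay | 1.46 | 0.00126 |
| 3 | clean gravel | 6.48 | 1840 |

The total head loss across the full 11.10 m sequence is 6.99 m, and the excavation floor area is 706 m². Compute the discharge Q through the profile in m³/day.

Flow is perpendicular to layering, so the layers act in series and the equivalent K is the thickness-weighted harmonic mean.
Total thickness L = 3.16 + 1.46 + 6.48 = 11.10 m.
Σ(b_i/K_i) = 3.16/3.38 + 1.46/0.00126 + 6.48/1840 = 1160 d.
K_eq = L / Σ(b_i/K_i) = 11.10 / 1160 = 0.009572 m/day.
Q = K_eq · A · (Δh/L) = 0.009572 × 706 × (6.99/11.10) = 4.255 m³/day.

4.26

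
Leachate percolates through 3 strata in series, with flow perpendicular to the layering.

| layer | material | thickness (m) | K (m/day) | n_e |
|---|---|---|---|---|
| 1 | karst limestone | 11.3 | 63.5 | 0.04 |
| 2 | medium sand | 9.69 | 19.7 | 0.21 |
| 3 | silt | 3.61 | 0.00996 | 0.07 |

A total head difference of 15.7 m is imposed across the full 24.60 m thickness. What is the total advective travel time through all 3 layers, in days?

With flow normal to the layers, continuity requires the same specific discharge q through every layer.
Σ(b_i/K_i) = 11.3/63.5 + 9.69/19.7 + 3.61/0.00996 = 363.1 d.
q = Δh / Σ(b_i/K_i) = 15.7 / 363.1 = 0.04324 m/day.
In each layer the seepage velocity is v_i = q/n_i, so the layer transit time is t_i = b_i·n_i / q:
  layer 1 (karst limestone): t_1 = 11.3 × 0.04 / 0.04324 = 10.45 d
  layer 2 (medium sand): t_2 = 9.69 × 0.21 / 0.04324 = 47.06 d
  layer 3 (silt): t_3 = 3.61 × 0.07 / 0.04324 = 5.845 d
Total t = Σ t_i = 63.36 days.

63.4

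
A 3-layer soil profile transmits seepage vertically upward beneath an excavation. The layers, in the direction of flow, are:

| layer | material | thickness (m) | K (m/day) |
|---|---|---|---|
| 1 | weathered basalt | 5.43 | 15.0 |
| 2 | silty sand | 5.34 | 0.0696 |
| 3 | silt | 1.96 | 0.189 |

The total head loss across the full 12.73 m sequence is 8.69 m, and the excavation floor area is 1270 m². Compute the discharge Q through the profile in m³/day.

126

Flow is perpendicular to layering, so the layers act in series and the equivalent K is the thickness-weighted harmonic mean.
Total thickness L = 5.43 + 5.34 + 1.96 = 12.73 m.
Σ(b_i/K_i) = 5.43/15.0 + 5.34/0.0696 + 1.96/0.189 = 87.46 d.
K_eq = L / Σ(b_i/K_i) = 12.73 / 87.46 = 0.1456 m/day.
Q = K_eq · A · (Δh/L) = 0.1456 × 1270 × (8.69/12.73) = 126.2 m³/day.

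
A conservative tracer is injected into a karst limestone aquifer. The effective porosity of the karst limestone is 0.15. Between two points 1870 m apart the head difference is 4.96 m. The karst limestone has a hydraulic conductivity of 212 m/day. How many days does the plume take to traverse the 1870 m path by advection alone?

499

Hydraulic gradient i = Δh / L = 4.96 / 1870 = 0.002652.
Darcy flux q = K · i = 212.0 × 0.002652 = 0.5623 m/day.
Seepage velocity v = q / n_e = 0.5623 / 0.15 = 3.749 m/day.
Travel time t = L / v = 1870 / 3.749 = 498.8 days.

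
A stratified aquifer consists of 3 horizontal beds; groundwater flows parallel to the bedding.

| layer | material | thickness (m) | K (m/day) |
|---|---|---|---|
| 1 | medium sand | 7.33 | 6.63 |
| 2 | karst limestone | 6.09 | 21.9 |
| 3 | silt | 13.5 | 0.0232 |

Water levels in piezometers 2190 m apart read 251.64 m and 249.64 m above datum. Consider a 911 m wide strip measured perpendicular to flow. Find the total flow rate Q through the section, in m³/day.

152

Flow is parallel to layering, so each bed carries its own Darcy discharge and the transmissivities add.
Σ(K_i·b_i) = 6.63×7.33 + 21.9×6.09 + 0.0232×13.5 = 182.3 m²/day.
Hydraulic gradient i = (251.64 − 249.64) / 2190 = 2 / 2190 = 0.0009132.
Q = Σ(K_i·b_i) · W · i = 182.3 × 911 × 0.0009132 = 151.7 m³/day.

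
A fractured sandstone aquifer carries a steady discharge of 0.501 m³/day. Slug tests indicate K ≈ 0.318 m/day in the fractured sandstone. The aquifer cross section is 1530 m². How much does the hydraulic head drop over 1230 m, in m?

From Q = K·A·i, i = Q / (K·A) = 0.501 / (0.3180 × 1530) = 0.001030.
Head loss Δh = i · L = 0.001030 × 1230 = 1.267 m.

1.27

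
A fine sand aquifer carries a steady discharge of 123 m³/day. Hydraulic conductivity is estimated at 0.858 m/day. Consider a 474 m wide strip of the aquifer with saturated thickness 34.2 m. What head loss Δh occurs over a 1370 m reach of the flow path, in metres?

Cross-sectional area A = 474 × 34.2 = 16211 m².
From Q = K·A·i, i = Q / (K·A) = 123 / (0.8580 × 16211) = 0.008843.
Head loss Δh = i · L = 0.008843 × 1370 = 12.12 m.

12.1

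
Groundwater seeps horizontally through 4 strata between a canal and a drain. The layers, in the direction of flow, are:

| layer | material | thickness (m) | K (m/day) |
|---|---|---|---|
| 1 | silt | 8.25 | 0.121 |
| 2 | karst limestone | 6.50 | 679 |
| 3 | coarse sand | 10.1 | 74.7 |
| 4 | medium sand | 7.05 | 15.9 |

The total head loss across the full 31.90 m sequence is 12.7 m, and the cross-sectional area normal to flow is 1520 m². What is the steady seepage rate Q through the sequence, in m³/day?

Flow is perpendicular to layering, so the layers act in series and the equivalent K is the thickness-weighted harmonic mean.
Total thickness L = 8.25 + 6.50 + 10.1 + 7.05 = 31.90 m.
Σ(b_i/K_i) = 8.25/0.121 + 6.50/679 + 10.1/74.7 + 7.05/15.9 = 68.77 d.
K_eq = L / Σ(b_i/K_i) = 31.90 / 68.77 = 0.4639 m/day.
Q = K_eq · A · (Δh/L) = 0.4639 × 1520 × (12.7/31.90) = 280.7 m³/day.

281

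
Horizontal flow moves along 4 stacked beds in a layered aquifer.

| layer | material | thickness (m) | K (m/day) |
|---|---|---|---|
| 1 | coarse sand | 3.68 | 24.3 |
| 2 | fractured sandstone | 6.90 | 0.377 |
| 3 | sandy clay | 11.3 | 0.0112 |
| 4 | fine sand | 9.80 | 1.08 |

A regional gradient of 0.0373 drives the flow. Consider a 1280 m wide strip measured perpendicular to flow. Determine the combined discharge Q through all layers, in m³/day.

Flow is parallel to layering, so each bed carries its own Darcy discharge and the transmissivities add.
Σ(K_i·b_i) = 24.3×3.68 + 0.377×6.90 + 0.0112×11.3 + 1.08×9.80 = 102.7 m²/day.
Hydraulic gradient i = 0.0373.
Q = Σ(K_i·b_i) · W · i = 102.7 × 1280 × 0.03730 = 4905 m³/day.

4910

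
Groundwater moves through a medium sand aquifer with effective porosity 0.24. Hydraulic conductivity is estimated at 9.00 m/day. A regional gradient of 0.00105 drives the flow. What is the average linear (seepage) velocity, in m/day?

0.0394

Hydraulic gradient i = 0.00105.
Darcy flux q = K · i = 9.000 × 0.001050 = 0.009450 m/day.
Seepage velocity v = q / n_e = 0.009450 / 0.24 = 0.03938 m/day.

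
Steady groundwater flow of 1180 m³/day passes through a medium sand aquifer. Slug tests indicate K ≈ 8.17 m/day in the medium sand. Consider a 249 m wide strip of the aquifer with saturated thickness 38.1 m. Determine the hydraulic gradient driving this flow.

0.0152

Cross-sectional area A = 249 × 38.1 = 9487 m².
From Q = K·A·i, i = Q / (K·A) = 1180 / (8.170 × 9487) = 0.01522.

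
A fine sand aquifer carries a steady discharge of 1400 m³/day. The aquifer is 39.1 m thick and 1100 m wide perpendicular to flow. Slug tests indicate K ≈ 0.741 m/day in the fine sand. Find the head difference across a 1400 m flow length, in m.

61.5

Cross-sectional area A = 1100 × 39.1 = 43010 m².
From Q = K·A·i, i = Q / (K·A) = 1400 / (0.7410 × 43010) = 0.04393.
Head loss Δh = i · L = 0.04393 × 1400 = 61.50 m.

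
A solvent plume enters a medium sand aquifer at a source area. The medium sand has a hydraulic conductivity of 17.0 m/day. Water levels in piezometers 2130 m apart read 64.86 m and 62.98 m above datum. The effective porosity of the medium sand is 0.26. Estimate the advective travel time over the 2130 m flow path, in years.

Hydraulic gradient i = (64.86 − 62.98) / 2130 = 1.88 / 2130 = 0.0008826.
Darcy flux q = K · i = 17.00 × 0.0008826 = 0.01500 m/day.
Seepage velocity v = q / n_e = 0.01500 / 0.26 = 0.05771 m/day.
Travel time t = L / v = 2130 / 0.05771 = 36908 days = 101.0 years.

101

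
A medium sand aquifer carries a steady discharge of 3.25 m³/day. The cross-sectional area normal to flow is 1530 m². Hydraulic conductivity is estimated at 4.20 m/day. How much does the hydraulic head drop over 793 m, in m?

0.401

From Q = K·A·i, i = Q / (K·A) = 3.25 / (4.200 × 1530) = 0.0005058.
Head loss Δh = i · L = 0.0005058 × 793 = 0.4011 m.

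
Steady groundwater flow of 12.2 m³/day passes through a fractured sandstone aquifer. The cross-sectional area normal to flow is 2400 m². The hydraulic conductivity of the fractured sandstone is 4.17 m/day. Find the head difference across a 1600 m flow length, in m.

1.95

From Q = K·A·i, i = Q / (K·A) = 12.2 / (4.170 × 2400) = 0.001219.
Head loss Δh = i · L = 0.001219 × 1600 = 1.950 m.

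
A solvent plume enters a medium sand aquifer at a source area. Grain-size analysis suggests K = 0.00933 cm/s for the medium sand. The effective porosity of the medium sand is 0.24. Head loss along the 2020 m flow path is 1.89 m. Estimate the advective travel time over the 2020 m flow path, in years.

176

Convert K: 0.00933 cm/s × 864 = 8.061 m/day.
Hydraulic gradient i = Δh / L = 1.89 / 2020 = 0.0009356.
Darcy flux q = K · i = 8.061 × 0.0009356 = 0.007542 m/day.
Seepage velocity v = q / n_e = 0.007542 / 0.24 = 0.03143 m/day.
Travel time t = L / v = 2020 / 0.03143 = 64277 days = 176.0 years.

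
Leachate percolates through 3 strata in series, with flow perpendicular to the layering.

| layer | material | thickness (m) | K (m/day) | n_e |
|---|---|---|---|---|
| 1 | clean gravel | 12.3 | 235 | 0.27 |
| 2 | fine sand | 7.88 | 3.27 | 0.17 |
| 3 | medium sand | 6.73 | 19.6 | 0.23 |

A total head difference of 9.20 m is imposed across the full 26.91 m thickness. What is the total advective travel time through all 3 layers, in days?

1.89

With flow normal to the layers, continuity requires the same specific discharge q through every layer.
Σ(b_i/K_i) = 12.3/235 + 7.88/3.27 + 6.73/19.6 = 2.805 d.
q = Δh / Σ(b_i/K_i) = 9.20 / 2.805 = 3.279 m/day.
In each layer the seepage velocity is v_i = q/n_i, so the layer transit time is t_i = b_i·n_i / q:
  layer 1 (clean gravel): t_1 = 12.3 × 0.27 / 3.279 = 1.013 d
  layer 2 (fine sand): t_2 = 7.88 × 0.17 / 3.279 = 0.4085 d
  layer 3 (medium sand): t_3 = 6.73 × 0.23 / 3.279 = 0.4720 d
Total t = Σ t_i = 1.893 days.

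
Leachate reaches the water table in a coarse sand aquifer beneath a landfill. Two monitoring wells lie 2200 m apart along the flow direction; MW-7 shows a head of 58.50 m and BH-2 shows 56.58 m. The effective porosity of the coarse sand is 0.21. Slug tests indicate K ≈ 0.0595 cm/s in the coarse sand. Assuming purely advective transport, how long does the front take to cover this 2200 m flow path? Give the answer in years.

28.2

Convert K: 0.0595 cm/s × 864 = 51.41 m/day.
Hydraulic gradient i = (58.50 − 56.58) / 2200 = 1.92 / 2200 = 0.0008727.
Darcy flux q = K · i = 51.41 × 0.0008727 = 0.04487 m/day.
Seepage velocity v = q / n_e = 0.04487 / 0.21 = 0.2136 m/day.
Travel time t = L / v = 2200 / 0.2136 = 10298 days = 28.19 years.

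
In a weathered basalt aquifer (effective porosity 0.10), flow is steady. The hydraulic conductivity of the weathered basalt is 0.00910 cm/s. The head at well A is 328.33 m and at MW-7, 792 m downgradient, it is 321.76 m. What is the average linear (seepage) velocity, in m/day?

0.652

Convert K: 0.00910 cm/s × 864 = 7.862 m/day.
Hydraulic gradient i = (328.33 − 321.76) / 792 = 6.57 / 792 = 0.008295.
Darcy flux q = K · i = 7.862 × 0.008295 = 0.06522 m/day.
Seepage velocity v = q / n_e = 0.06522 / 0.10 = 0.6522 m/day.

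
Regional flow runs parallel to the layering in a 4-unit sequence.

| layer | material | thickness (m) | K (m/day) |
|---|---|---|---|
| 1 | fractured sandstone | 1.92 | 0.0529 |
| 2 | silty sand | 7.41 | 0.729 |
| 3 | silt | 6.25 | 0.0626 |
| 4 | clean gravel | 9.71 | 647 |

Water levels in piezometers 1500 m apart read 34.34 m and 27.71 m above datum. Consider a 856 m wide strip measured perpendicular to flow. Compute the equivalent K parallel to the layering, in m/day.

249

Flow is parallel to layering, so each bed carries its own Darcy discharge and the transmissivities add.
Σ(K_i·b_i) = 0.0529×1.92 + 0.729×7.41 + 0.0626×6.25 + 647×9.71 = 6288 m²/day.
Total thickness b = 25.29 m, so K_eq = Σ(K_i·b_i)/b = 248.6 m/day.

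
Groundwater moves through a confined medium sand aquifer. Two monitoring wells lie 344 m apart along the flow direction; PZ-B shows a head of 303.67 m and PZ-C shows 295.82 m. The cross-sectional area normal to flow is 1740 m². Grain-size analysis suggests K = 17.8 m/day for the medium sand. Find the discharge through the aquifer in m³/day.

707

Hydraulic gradient i = (303.67 − 295.82) / 344 = 7.85 / 344 = 0.02282.
Darcy's law: Q = K · A · i = 17.80 × 1740 × 0.02282 = 706.8 m³/day.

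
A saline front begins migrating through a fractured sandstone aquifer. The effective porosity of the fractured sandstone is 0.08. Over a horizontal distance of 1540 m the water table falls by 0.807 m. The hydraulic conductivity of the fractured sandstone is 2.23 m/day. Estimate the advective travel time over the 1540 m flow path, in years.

289

Hydraulic gradient i = Δh / L = 0.807 / 1540 = 0.0005240.
Darcy flux q = K · i = 2.230 × 0.0005240 = 0.001169 m/day.
Seepage velocity v = q / n_e = 0.001169 / 0.08 = 0.01461 m/day.
Travel time t = L / v = 1540 / 0.01461 = 1.054e+05 days = 288.6 years.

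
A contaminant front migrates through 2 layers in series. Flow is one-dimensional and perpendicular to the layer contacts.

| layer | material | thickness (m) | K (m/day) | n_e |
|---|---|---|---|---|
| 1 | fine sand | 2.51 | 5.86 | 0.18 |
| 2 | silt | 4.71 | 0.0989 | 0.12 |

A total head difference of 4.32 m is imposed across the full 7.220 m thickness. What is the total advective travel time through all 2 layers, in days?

With flow normal to the layers, continuity requires the same specific discharge q through every layer.
Σ(b_i/K_i) = 2.51/5.86 + 4.71/0.0989 = 48.05 d.
q = Δh / Σ(b_i/K_i) = 4.32 / 48.05 = 0.08990 m/day.
In each layer the seepage velocity is v_i = q/n_i, so the layer transit time is t_i = b_i·n_i / q:
  layer 1 (fine sand): t_1 = 2.51 × 0.18 / 0.08990 = 5.025 d
  layer 2 (silt): t_2 = 4.71 × 0.12 / 0.08990 = 6.287 d
Total t = Σ t_i = 11.31 days.

11.3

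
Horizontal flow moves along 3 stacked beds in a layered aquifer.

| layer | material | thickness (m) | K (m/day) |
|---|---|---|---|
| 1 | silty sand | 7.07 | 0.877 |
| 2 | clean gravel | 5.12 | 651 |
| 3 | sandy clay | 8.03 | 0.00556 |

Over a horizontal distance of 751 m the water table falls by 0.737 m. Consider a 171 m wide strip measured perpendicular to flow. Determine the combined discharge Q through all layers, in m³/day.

560

Flow is parallel to layering, so each bed carries its own Darcy discharge and the transmissivities add.
Σ(K_i·b_i) = 0.877×7.07 + 651×5.12 + 0.00556×8.03 = 3339 m²/day.
Hydraulic gradient i = Δh / L = 0.737 / 751 = 0.0009814.
Q = Σ(K_i·b_i) · W · i = 3339 × 171 × 0.0009814 = 560.4 m³/day.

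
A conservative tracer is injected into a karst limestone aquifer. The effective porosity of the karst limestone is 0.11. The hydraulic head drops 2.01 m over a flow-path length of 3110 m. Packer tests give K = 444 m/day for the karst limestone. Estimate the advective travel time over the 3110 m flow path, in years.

Hydraulic gradient i = Δh / L = 2.01 / 3110 = 0.0006463.
Darcy flux q = K · i = 444.0 × 0.0006463 = 0.2870 m/day.
Seepage velocity v = q / n_e = 0.2870 / 0.11 = 2.609 m/day.
Travel time t = L / v = 3110 / 2.609 = 1192 days = 3.264 years.

3.26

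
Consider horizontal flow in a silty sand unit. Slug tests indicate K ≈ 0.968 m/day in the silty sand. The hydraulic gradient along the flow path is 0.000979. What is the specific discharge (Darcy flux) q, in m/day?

Hydraulic gradient i = 0.000979.
Specific discharge q = K · i = 0.9680 × 0.0009790 = 0.0009477 m/day.

0.000948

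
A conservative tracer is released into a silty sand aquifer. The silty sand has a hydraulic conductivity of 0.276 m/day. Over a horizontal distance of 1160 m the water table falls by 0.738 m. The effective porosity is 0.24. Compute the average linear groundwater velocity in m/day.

Hydraulic gradient i = Δh / L = 0.738 / 1160 = 0.0006362.
Darcy flux q = K · i = 0.2760 × 0.0006362 = 0.0001756 m/day.
Seepage velocity v = q / n_e = 0.0001756 / 0.24 = 0.0007316 m/day.

0.000732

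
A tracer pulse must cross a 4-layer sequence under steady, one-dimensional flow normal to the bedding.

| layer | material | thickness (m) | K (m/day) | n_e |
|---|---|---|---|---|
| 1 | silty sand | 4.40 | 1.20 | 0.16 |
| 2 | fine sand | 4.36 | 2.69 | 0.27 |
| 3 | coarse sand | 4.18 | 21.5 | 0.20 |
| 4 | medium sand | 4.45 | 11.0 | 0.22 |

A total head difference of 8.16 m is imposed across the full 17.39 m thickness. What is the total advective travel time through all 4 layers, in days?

With flow normal to the layers, continuity requires the same specific discharge q through every layer.
Σ(b_i/K_i) = 4.40/1.20 + 4.36/2.69 + 4.18/21.5 + 4.45/11.0 = 5.886 d.
q = Δh / Σ(b_i/K_i) = 8.16 / 5.886 = 1.386 m/day.
In each layer the seepage velocity is v_i = q/n_i, so the layer transit time is t_i = b_i·n_i / q:
  layer 1 (silty sand): t_1 = 4.40 × 0.16 / 1.386 = 0.5079 d
  layer 2 (fine sand): t_2 = 4.36 × 0.27 / 1.386 = 0.8492 d
  layer 3 (coarse sand): t_3 = 4.18 × 0.20 / 1.386 = 0.6031 d
  layer 4 (medium sand): t_4 = 4.45 × 0.22 / 1.386 = 0.7062 d
Total t = Σ t_i = 2.666 days.

2.67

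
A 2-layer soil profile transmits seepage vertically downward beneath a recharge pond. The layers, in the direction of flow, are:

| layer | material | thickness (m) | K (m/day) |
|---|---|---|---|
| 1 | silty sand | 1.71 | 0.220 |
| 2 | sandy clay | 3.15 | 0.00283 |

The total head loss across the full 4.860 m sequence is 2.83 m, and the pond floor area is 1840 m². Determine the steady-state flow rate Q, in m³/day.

4.65

Flow is perpendicular to layering, so the layers act in series and the equivalent K is the thickness-weighted harmonic mean.
Total thickness L = 1.71 + 3.15 = 4.860 m.
Σ(b_i/K_i) = 1.71/0.220 + 3.15/0.00283 = 1121 d.
K_eq = L / Σ(b_i/K_i) = 4.860 / 1121 = 0.004336 m/day.
Q = K_eq · A · (Δh/L) = 0.004336 × 1840 × (2.83/4.860) = 4.646 m³/day.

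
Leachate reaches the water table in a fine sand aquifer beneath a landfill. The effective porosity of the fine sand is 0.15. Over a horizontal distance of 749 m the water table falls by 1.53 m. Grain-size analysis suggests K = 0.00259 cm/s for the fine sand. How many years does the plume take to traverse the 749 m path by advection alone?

67.3

Convert K: 0.00259 cm/s × 864 = 2.238 m/day.
Hydraulic gradient i = Δh / L = 1.53 / 749 = 0.002043.
Darcy flux q = K · i = 2.238 × 0.002043 = 0.004571 m/day.
Seepage velocity v = q / n_e = 0.004571 / 0.15 = 0.03047 m/day.
Travel time t = L / v = 749 / 0.03047 = 24578 days = 67.29 years.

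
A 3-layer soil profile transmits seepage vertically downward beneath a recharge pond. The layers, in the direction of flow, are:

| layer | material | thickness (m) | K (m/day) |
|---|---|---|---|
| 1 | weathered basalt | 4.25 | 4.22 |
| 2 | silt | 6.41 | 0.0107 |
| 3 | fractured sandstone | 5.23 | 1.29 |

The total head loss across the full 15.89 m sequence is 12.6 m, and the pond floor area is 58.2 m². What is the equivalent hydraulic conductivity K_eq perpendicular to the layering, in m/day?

0.0263

Flow is perpendicular to layering, so the layers act in series and the equivalent K is the thickness-weighted harmonic mean.
Total thickness L = 4.25 + 6.41 + 5.23 = 15.89 m.
Σ(b_i/K_i) = 4.25/4.22 + 6.41/0.0107 + 5.23/1.29 = 604.1 d.
K_eq = L / Σ(b_i/K_i) = 15.89 / 604.1 = 0.02630 m/day.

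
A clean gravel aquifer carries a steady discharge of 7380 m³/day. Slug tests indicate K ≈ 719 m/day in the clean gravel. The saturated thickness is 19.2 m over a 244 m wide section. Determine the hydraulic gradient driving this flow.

0.00219

Cross-sectional area A = 244 × 19.2 = 4685 m².
From Q = K·A·i, i = Q / (K·A) = 7380 / (719.0 × 4685) = 0.002191.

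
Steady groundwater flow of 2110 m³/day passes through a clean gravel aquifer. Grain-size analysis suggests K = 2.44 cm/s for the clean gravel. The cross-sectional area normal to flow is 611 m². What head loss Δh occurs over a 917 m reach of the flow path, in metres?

Convert K: 2.44 cm/s × 864 = 2108 m/day.
From Q = K·A·i, i = Q / (K·A) = 2110 / (2108 × 611.0) = 0.001638.
Head loss Δh = i · L = 0.001638 × 917 = 1.502 m.

1.50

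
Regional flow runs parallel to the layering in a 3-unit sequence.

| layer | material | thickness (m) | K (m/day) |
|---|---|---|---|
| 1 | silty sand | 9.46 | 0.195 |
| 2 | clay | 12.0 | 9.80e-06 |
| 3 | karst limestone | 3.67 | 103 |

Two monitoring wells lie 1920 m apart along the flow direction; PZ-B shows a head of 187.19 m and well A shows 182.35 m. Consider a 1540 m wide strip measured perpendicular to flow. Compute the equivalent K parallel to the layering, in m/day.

Flow is parallel to layering, so each bed carries its own Darcy discharge and the transmissivities add.
Σ(K_i·b_i) = 0.195×9.46 + 9.80e-06×12.0 + 103×3.67 = 379.9 m²/day.
Total thickness b = 25.13 m, so K_eq = Σ(K_i·b_i)/b = 15.12 m/day.

15.1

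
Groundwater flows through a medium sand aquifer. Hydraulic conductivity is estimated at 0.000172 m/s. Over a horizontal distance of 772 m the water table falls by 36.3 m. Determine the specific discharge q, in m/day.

Convert K: 0.000172 m/s × 86400 = 14.86 m/day.
Hydraulic gradient i = Δh / L = 36.3 / 772 = 0.04702.
Specific discharge q = K · i = 14.86 × 0.04702 = 0.6988 m/day.

0.699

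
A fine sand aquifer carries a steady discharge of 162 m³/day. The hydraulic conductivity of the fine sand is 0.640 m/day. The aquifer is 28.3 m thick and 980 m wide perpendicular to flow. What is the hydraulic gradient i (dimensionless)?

0.00913

Cross-sectional area A = 980 × 28.3 = 27734 m².
From Q = K·A·i, i = Q / (K·A) = 162 / (0.6400 × 27734) = 0.009127.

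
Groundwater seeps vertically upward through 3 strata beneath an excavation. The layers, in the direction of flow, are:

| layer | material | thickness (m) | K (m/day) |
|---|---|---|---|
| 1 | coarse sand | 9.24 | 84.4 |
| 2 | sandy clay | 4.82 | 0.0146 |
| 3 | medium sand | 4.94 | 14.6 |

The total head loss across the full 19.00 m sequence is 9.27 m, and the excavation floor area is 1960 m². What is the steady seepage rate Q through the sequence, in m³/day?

Flow is perpendicular to layering, so the layers act in series and the equivalent K is the thickness-weighted harmonic mean.
Total thickness L = 9.24 + 4.82 + 4.94 = 19.00 m.
Σ(b_i/K_i) = 9.24/84.4 + 4.82/0.0146 + 4.94/14.6 = 330.6 d.
K_eq = L / Σ(b_i/K_i) = 19.00 / 330.6 = 0.05747 m/day.
Q = K_eq · A · (Δh/L) = 0.05747 × 1960 × (9.27/19.00) = 54.96 m³/day.

55.0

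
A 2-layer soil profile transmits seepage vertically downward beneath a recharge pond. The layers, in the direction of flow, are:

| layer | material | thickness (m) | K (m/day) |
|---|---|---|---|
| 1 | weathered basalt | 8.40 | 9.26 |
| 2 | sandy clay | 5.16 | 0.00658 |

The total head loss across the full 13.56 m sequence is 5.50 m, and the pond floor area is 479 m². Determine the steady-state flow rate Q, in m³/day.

3.36

Flow is perpendicular to layering, so the layers act in series and the equivalent K is the thickness-weighted harmonic mean.
Total thickness L = 8.40 + 5.16 = 13.56 m.
Σ(b_i/K_i) = 8.40/9.26 + 5.16/0.00658 = 785.1 d.
K_eq = L / Σ(b_i/K_i) = 13.56 / 785.1 = 0.01727 m/day.
Q = K_eq · A · (Δh/L) = 0.01727 × 479 × (5.50/13.56) = 3.356 m³/day.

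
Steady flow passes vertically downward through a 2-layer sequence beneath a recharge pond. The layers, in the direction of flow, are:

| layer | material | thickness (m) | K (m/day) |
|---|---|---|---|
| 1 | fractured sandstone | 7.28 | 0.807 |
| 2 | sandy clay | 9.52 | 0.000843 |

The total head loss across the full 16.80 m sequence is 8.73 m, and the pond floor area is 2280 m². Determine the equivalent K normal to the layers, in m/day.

Flow is perpendicular to layering, so the layers act in series and the equivalent K is the thickness-weighted harmonic mean.
Total thickness L = 7.28 + 9.52 = 16.80 m.
Σ(b_i/K_i) = 7.28/0.807 + 9.52/0.000843 = 11302 d.
K_eq = L / Σ(b_i/K_i) = 16.80 / 11302 = 0.001486 m/day.

0.00149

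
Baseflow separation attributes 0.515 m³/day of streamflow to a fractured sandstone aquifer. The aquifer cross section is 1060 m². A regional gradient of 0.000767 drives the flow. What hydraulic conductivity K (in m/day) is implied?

0.633

Hydraulic gradient i = 0.000767.
From Q = K·A·i, K = Q / (A·i) = 0.515 / (1060 × 0.0007670) = 0.6334 m/day.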